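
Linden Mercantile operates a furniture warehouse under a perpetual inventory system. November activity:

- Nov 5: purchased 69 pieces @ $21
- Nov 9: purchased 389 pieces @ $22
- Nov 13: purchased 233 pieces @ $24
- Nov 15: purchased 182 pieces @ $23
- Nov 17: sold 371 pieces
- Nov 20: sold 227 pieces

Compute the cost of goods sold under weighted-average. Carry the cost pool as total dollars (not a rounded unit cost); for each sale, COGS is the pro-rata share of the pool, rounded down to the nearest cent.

COGS = $13,552.60

After Nov 5: 69 on hand, pool $1,449.00 (≈ $21.0000 each)
After Nov 9: 458 on hand, pool $10,007.00 (≈ $21.8493 each)
After Nov 13: 691 on hand, pool $15,599.00 (≈ $22.5745 each)
After Nov 15: 873 on hand, pool $19,785.00 (≈ $22.6632 each)
Nov 17, sell 371: 371/873 × $19,785.00 → $8,408.05
Nov 20, sell 227: 227/502 × $11,376.95 → $5,144.55
Total COGS = $8,408.05 + $5,144.55 = $13,552.60
Ending inventory (cost pool remaining) = $6,232.40
Check: goods available $19,785.00 = COGS $13,552.60 + ending $6,232.40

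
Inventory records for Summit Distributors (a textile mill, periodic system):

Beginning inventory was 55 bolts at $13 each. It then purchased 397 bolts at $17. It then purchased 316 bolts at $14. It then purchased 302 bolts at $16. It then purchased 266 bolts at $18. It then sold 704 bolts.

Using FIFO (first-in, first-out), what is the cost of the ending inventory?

Sale 1 (704) [FIFO — oldest first]: 55 @ $13 + 397 @ $17 + 252 @ $14 = $10,992
Ending inventory: 64 @ $14 + 302 @ $16 + 266 @ $18 = $10,516
Check: goods available $21,508 = COGS $10,992 + ending $10,516

Ending inventory = $10,516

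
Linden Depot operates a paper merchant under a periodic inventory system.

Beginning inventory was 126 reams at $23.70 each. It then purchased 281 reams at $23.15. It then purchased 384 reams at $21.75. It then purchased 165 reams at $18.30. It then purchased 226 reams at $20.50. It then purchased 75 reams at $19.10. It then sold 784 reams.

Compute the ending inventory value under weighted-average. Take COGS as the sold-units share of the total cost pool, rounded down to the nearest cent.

Ending inventory = $10,132.95

Sale 1, sell 784: 784/1257 × $26,928.35 → $16,795.40
Ending inventory (cost pool remaining) = $10,132.95
Check: goods available $26,928.35 = COGS $16,795.40 + ending $10,132.95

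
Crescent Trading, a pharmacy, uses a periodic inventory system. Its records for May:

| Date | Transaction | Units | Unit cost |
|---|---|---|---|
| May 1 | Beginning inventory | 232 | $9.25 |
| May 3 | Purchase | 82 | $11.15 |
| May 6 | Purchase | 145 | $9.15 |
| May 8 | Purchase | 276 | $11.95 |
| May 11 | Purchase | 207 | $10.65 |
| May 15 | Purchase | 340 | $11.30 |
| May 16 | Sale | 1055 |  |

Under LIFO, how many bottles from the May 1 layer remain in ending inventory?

227

May 16, 1055 sold [LIFO — newest first]: 340 @ $11.30 + 207 @ $10.65 + 276 @ $11.95 + 145 @ $9.15 + 82 @ $11.15 + 5 @ $9.25 = $11,632.05
Ending inventory: 227 @ $9.25 = $2,099.75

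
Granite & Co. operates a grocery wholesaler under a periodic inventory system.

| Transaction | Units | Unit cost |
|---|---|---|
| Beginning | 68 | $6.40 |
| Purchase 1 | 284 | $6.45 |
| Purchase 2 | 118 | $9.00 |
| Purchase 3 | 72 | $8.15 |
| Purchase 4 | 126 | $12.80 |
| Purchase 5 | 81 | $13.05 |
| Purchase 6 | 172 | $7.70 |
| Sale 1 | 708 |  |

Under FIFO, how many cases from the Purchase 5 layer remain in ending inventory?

41

Sale 1 (708) [FIFO — oldest first]: 68 @ $6.40 + 284 @ $6.45 + 118 @ $9.00 + 72 @ $8.15 + 126 @ $12.80 + 40 @ $13.05 = $6,050.60
Ending inventory: 41 @ $13.05 + 172 @ $7.70 = $1,859.45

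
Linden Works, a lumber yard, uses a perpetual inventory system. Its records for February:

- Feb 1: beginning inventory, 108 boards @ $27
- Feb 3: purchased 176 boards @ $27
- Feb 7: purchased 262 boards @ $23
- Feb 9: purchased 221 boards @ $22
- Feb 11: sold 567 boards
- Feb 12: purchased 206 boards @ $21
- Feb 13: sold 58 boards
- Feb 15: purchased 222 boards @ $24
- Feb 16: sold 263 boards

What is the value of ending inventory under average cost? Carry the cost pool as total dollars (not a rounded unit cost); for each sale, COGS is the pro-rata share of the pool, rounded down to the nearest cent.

After Feb 1: 108 on hand, pool $2,916.00 (≈ $27.0000 each)
After Feb 3: 284 on hand, pool $7,668.00 (≈ $27.0000 each)
After Feb 7: 546 on hand, pool $13,694.00 (≈ $25.0806 each)
After Feb 9: 767 on hand, pool $18,556.00 (≈ $24.1930 each)
Feb 11, sell 567: 567/767 × $18,556.00 → $13,717.40
After Feb 12: 406 on hand, pool $9,164.60 (≈ $22.5729 each)
Feb 13, sell 58: 58/406 × $9,164.60 → $1,309.22
After Feb 15: 570 on hand, pool $13,183.38 (≈ $23.1287 each)
Feb 16, sell 263: 263/570 × $13,183.38 → $6,082.85
Total COGS = $13,717.40 + $1,309.22 + $6,082.85 = $21,109.47
Ending inventory (cost pool remaining) = $7,100.53
Check: goods available $28,210.00 = COGS $21,109.47 + ending $7,100.53

Ending inventory = $7,100.53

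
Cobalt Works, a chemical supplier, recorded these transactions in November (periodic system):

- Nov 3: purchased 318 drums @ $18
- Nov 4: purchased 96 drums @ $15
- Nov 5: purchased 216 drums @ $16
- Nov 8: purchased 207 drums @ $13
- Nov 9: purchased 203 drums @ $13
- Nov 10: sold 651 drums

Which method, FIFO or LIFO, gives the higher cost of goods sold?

FIFO

FIFO COGS: 318 @ $18 + 96 @ $15 + 216 @ $16 + 21 @ $13 = $10,893
LIFO COGS: 203 @ $13 + 207 @ $13 + 216 @ $16 + 25 @ $15 = $9,161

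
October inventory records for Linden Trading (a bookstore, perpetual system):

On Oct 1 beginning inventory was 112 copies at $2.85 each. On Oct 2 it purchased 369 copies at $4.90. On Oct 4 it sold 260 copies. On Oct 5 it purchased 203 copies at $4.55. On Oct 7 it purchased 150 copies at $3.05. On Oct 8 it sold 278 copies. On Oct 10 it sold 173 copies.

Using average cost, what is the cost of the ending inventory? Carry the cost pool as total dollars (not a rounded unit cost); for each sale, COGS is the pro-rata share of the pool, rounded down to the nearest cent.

After Oct 1: 112 on hand, pool $319.20 (≈ $2.8500 each)
After Oct 2: 481 on hand, pool $2,127.30 (≈ $4.4227 each)
Oct 4, sell 260: 260/481 × $2,127.30 → $1,149.89
After Oct 5: 424 on hand, pool $1,901.06 (≈ $4.4836 each)
After Oct 7: 574 on hand, pool $2,358.56 (≈ $4.1090 each)
Oct 8, sell 278: 278/574 × $2,358.56 → $1,142.29
Oct 10, sell 173: 173/296 × $1,216.27 → $710.86
Total COGS = $1,149.89 + $1,142.29 + $710.86 = $3,003.04
Ending inventory (cost pool remaining) = $505.41

Ending inventory = $505.41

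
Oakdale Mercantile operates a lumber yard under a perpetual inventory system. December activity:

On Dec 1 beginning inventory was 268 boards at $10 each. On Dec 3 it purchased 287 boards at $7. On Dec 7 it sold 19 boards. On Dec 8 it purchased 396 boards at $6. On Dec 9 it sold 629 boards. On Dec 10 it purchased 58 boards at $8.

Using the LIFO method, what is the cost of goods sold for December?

Dec 7, 19 sold [LIFO — newest first]: 19 @ $7 = $133
Dec 9, 629 sold [LIFO — newest first]: 396 @ $6 + 233 @ $7 = $4,007
Total COGS = $133 + $4,007 = $4,140
Ending inventory: 268 @ $10 + 35 @ $7 + 58 @ $8 = $3,389
Check: goods available $7,529 = COGS $4,140 + ending $3,389

COGS = $4,140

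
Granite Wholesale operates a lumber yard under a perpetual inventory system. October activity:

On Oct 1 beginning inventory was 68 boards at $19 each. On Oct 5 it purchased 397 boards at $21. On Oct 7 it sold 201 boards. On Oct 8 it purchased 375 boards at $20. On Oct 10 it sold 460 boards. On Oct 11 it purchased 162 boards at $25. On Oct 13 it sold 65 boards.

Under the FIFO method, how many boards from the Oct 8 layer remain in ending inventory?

114

Oct 7, 201 sold [FIFO — oldest first]: 68 @ $19 + 133 @ $21 = $4,085
Oct 10, 460 sold [FIFO — oldest first]: 264 @ $21 + 196 @ $20 = $9,464
Oct 13, 65 sold [FIFO — oldest first]: 65 @ $20 = $1,300
Total COGS = $4,085 + $9,464 + $1,300 = $14,849
Ending inventory: 114 @ $20 + 162 @ $25 = $6,330
Check: goods available $21,179 = COGS $14,849 + ending $6,330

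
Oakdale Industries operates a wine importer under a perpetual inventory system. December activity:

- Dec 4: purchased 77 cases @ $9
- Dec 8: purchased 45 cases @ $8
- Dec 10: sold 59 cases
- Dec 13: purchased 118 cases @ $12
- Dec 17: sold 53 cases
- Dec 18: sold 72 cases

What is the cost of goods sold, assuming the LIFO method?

Dec 10, 59 sold [LIFO — newest first]: 45 @ $8 + 14 @ $9 = $486
Dec 17, 53 sold [LIFO — newest first]: 53 @ $12 = $636
Dec 18, 72 sold [LIFO — newest first]: 65 @ $12 + 7 @ $9 = $843
Total COGS = $486 + $636 + $843 = $1,965
Ending inventory: 56 @ $9 = $504
Check: goods available $2,469 = COGS $1,965 + ending $504

COGS = $1,965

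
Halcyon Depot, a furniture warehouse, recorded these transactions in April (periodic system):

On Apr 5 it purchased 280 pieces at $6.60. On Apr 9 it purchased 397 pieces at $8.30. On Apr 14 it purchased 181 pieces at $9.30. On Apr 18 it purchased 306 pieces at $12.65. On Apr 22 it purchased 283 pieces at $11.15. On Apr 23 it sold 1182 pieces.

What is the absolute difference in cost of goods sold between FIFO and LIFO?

FIFO COGS: 280 @ $6.60 + 397 @ $8.30 + 181 @ $9.30 + 306 @ $12.65 + 18 @ $11.15 = $10,898.00
LIFO COGS: 283 @ $11.15 + 306 @ $12.65 + 181 @ $9.30 + 397 @ $8.30 + 15 @ $6.60 = $12,103.75
Difference = |$10,898.00 − $12,103.75| = $1,205.75

$1,205.75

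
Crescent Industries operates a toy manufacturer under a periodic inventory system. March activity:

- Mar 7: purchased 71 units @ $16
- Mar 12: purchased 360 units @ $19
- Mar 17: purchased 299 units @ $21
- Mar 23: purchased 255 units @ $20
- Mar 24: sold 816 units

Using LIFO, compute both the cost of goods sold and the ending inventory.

Mar 24, 816 sold [LIFO — newest first]: 255 @ $20 + 299 @ $21 + 262 @ $19 = $16,357
Ending inventory: 71 @ $16 + 98 @ $19 = $2,998

COGS = $16,357; ending inventory = $2,998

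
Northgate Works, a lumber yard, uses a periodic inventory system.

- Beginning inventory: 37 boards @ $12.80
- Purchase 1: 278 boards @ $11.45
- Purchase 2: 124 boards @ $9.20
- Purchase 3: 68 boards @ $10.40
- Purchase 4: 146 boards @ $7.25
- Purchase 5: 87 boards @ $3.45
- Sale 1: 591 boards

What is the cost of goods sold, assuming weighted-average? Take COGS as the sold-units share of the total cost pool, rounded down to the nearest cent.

Sale 1, sell 591: 591/740 × $6,863.35 → $5,481.40
Ending inventory (cost pool remaining) = $1,381.95

COGS = $5,481.40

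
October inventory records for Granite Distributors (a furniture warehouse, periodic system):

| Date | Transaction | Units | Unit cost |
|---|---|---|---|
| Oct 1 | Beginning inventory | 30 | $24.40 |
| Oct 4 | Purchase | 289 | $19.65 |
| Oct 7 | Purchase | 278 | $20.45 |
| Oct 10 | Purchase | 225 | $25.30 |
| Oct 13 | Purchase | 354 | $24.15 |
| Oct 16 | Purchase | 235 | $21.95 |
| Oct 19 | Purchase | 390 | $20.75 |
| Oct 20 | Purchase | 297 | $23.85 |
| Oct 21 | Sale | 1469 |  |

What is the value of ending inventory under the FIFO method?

Oct 21, 1469 sold [FIFO — oldest first]: 30 @ $24.40 + 289 @ $19.65 + 278 @ $20.45 + 225 @ $25.30 + 354 @ $24.15 + 235 @ $21.95 + 58 @ $20.75 = $32,699.30
Ending inventory: 332 @ $20.75 + 297 @ $23.85 = $13,972.45
Check: goods available $46,671.75 = COGS $32,699.30 + ending $13,972.45

Ending inventory = $13,972.45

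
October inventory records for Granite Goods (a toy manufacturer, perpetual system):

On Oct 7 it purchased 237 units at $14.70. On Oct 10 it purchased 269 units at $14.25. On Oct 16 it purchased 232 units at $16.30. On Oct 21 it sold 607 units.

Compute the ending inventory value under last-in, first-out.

Oct 21, 607 sold [LIFO — newest first]: 232 @ $16.30 + 269 @ $14.25 + 106 @ $14.70 = $9,173.05
Ending inventory: 131 @ $14.70 = $1,925.70

Ending inventory = $1,925.70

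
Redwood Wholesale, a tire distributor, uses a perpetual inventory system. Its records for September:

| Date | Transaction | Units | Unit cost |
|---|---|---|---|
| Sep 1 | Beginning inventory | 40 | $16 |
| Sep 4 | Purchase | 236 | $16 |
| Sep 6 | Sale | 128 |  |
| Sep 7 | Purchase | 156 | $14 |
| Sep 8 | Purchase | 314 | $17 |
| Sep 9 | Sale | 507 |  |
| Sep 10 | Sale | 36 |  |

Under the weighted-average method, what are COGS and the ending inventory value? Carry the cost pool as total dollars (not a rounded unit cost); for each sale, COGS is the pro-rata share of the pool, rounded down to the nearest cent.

COGS = $10,737.75; ending inventory = $1,200.25

After Sep 1: 40 on hand, pool $640.00 (≈ $16.0000 each)
After Sep 4: 276 on hand, pool $4,416.00 (≈ $16.0000 each)
Sep 6, sell 128: 128/276 × $4,416.00 → $2,048.00
After Sep 7: 304 on hand, pool $4,552.00 (≈ $14.9737 each)
After Sep 8: 618 on hand, pool $9,890.00 (≈ $16.0032 each)
Sep 9, sell 507: 507/618 × $9,890.00 → $8,113.64
Sep 10, sell 36: 36/111 × $1,776.36 → $576.11
Total COGS = $2,048.00 + $8,113.64 + $576.11 = $10,737.75
Ending inventory (cost pool remaining) = $1,200.25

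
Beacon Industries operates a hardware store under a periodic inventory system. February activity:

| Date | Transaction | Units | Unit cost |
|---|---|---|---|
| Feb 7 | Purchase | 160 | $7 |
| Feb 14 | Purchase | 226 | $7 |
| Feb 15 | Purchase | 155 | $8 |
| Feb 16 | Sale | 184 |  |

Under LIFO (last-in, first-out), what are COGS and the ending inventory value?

COGS = $1,443; ending inventory = $2,499

Feb 16, 184 sold [LIFO — newest first]: 155 @ $8 + 29 @ $7 = $1,443
Ending inventory: 160 @ $7 + 197 @ $7 = $2,499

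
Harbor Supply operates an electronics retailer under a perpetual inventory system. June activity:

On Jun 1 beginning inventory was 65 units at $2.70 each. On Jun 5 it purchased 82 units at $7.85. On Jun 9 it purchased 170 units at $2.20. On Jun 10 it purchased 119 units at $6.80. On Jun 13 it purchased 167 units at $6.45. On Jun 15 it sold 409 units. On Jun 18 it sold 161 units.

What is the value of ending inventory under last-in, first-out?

Ending inventory = $89.10

Jun 15, 409 sold [LIFO — newest first]: 167 @ $6.45 + 119 @ $6.80 + 123 @ $2.20 = $2,156.95
Jun 18, 161 sold [LIFO — newest first]: 47 @ $2.20 + 82 @ $7.85 + 32 @ $2.70 = $833.50
Total COGS = $2,156.95 + $833.50 = $2,990.45
Ending inventory: 33 @ $2.70 = $89.10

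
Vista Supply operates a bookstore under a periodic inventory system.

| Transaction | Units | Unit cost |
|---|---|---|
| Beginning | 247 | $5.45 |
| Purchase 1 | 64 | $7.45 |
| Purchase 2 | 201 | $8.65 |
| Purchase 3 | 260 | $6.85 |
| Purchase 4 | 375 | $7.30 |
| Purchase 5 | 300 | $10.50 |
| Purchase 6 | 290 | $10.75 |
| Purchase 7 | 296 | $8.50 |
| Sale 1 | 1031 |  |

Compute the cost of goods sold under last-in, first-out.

Sale 1 (1031) [LIFO — newest first]: 296 @ $8.50 + 290 @ $10.75 + 300 @ $10.50 + 145 @ $7.30 = $9,842.00
Ending inventory: 247 @ $5.45 + 64 @ $7.45 + 201 @ $8.65 + 260 @ $6.85 + 230 @ $7.30 = $7,021.60

COGS = $9,842.00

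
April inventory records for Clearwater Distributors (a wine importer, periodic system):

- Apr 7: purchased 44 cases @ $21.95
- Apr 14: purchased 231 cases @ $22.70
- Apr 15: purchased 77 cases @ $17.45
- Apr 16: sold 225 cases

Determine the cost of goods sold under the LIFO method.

COGS = $4,703.25

Apr 16, 225 sold [LIFO — newest first]: 77 @ $17.45 + 148 @ $22.70 = $4,703.25
Ending inventory: 44 @ $21.95 + 83 @ $22.70 = $2,849.90
Check: goods available $7,553.15 = COGS $4,703.25 + ending $2,849.90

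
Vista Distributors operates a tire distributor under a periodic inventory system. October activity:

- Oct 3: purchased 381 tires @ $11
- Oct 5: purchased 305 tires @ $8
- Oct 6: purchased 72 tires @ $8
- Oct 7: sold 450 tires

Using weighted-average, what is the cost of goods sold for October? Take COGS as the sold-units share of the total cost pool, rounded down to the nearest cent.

Oct 7, sell 450: 450/758 × $7,207.00 → $4,278.56
Ending inventory (cost pool remaining) = $2,928.44

COGS = $4,278.56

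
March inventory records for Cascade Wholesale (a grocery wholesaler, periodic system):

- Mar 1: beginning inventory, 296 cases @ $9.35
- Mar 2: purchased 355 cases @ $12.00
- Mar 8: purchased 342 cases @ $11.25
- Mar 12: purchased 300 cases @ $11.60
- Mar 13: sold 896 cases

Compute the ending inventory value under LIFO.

Ending inventory = $3,979.60

Mar 13, 896 sold [LIFO — newest first]: 300 @ $11.60 + 342 @ $11.25 + 254 @ $12.00 = $10,375.50
Ending inventory: 296 @ $9.35 + 101 @ $12.00 = $3,979.60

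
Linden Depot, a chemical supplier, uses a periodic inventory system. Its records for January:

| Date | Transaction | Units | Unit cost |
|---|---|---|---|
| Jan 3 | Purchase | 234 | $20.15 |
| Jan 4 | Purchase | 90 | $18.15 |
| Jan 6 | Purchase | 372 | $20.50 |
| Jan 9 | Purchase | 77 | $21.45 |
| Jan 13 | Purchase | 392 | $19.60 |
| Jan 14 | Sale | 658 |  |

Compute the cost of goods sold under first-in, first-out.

Jan 14, 658 sold [FIFO — oldest first]: 234 @ $20.15 + 90 @ $18.15 + 334 @ $20.50 = $13,195.60
Ending inventory: 38 @ $20.50 + 77 @ $21.45 + 392 @ $19.60 = $10,113.85

COGS = $13,195.60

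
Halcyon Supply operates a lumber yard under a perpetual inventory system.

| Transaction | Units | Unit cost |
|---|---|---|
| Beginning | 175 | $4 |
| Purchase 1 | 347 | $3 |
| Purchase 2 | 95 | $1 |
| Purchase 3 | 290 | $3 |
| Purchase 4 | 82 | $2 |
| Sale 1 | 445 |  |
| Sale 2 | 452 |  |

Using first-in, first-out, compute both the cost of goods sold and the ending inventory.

COGS = $2,676; ending inventory = $194

Sale 1 (445) [FIFO — oldest first]: 175 @ $4 + 270 @ $3 = $1,510
Sale 2 (452) [FIFO — oldest first]: 77 @ $3 + 95 @ $1 + 280 @ $3 = $1,166
Total COGS = $1,510 + $1,166 = $2,676
Ending inventory: 10 @ $3 + 82 @ $2 = $194
Check: goods available $2,870 = COGS $2,676 + ending $194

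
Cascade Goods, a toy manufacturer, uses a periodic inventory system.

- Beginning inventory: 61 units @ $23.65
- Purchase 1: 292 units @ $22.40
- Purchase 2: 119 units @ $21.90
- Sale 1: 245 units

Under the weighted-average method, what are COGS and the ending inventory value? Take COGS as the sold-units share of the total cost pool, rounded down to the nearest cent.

Sale 1, sell 245: 245/472 × $10,589.55 → $5,496.69
Ending inventory (cost pool remaining) = $5,092.86
Check: goods available $10,589.55 = COGS $5,496.69 + ending $5,092.86

COGS = $5,496.69; ending inventory = $5,092.86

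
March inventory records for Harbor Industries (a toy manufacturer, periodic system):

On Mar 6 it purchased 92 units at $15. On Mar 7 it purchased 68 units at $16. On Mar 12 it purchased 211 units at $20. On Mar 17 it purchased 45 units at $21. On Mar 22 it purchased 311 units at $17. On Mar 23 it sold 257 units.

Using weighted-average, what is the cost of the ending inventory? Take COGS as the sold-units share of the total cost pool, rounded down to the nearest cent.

Mar 23, sell 257: 257/727 × $12,920.00 → $4,567.31
Ending inventory (cost pool remaining) = $8,352.69

Ending inventory = $8,352.69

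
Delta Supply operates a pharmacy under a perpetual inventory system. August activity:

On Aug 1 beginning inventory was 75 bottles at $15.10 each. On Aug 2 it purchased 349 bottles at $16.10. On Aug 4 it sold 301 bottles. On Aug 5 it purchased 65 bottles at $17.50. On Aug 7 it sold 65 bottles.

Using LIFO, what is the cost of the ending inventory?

Aug 4, 301 sold [LIFO — newest first]: 301 @ $16.10 = $4,846.10
Aug 7, 65 sold [LIFO — newest first]: 65 @ $17.50 = $1,137.50
Total COGS = $4,846.10 + $1,137.50 = $5,983.60
Ending inventory: 75 @ $15.10 + 48 @ $16.10 = $1,905.30

Ending inventory = $1,905.30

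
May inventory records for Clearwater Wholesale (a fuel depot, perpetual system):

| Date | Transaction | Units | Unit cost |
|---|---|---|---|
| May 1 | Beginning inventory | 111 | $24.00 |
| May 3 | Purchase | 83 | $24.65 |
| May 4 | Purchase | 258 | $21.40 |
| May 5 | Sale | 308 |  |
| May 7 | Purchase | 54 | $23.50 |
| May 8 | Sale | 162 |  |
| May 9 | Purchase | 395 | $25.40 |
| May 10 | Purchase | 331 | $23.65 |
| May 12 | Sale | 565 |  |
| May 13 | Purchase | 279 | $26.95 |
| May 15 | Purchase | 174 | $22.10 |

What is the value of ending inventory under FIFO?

Ending inventory = $16,023.50

May 5, 308 sold [FIFO — oldest first]: 111 @ $24.00 + 83 @ $24.65 + 114 @ $21.40 = $7,149.55
May 8, 162 sold [FIFO — oldest first]: 144 @ $21.40 + 18 @ $23.50 = $3,504.60
May 12, 565 sold [FIFO — oldest first]: 36 @ $23.50 + 395 @ $25.40 + 134 @ $23.65 = $14,048.10
Total COGS = $7,149.55 + $3,504.60 + $14,048.10 = $24,702.25
Ending inventory: 197 @ $23.65 + 279 @ $26.95 + 174 @ $22.10 = $16,023.50
Check: goods available $40,725.75 = COGS $24,702.25 + ending $16,023.50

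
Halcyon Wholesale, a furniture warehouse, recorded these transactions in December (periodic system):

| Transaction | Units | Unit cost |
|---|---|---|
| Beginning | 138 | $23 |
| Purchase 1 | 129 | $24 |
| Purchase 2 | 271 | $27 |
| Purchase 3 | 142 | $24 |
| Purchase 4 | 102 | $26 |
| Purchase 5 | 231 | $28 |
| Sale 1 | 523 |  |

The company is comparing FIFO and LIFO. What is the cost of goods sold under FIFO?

FIFO COGS: 138 @ $23 + 129 @ $24 + 256 @ $27 = $13,182
LIFO COGS: 231 @ $28 + 102 @ $26 + 142 @ $24 + 48 @ $27 = $13,824

COGS = $13,182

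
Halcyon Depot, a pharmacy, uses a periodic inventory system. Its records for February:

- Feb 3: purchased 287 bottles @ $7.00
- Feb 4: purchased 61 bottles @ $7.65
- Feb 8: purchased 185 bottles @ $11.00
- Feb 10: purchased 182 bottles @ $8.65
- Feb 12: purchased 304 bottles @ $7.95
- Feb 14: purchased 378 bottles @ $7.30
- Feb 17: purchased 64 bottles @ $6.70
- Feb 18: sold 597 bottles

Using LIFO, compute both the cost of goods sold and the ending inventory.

Feb 18, 597 sold [LIFO — newest first]: 64 @ $6.70 + 378 @ $7.30 + 155 @ $7.95 = $4,420.45
Ending inventory: 287 @ $7.00 + 61 @ $7.65 + 185 @ $11.00 + 182 @ $8.65 + 149 @ $7.95 = $7,269.50

COGS = $4,420.45; ending inventory = $7,269.50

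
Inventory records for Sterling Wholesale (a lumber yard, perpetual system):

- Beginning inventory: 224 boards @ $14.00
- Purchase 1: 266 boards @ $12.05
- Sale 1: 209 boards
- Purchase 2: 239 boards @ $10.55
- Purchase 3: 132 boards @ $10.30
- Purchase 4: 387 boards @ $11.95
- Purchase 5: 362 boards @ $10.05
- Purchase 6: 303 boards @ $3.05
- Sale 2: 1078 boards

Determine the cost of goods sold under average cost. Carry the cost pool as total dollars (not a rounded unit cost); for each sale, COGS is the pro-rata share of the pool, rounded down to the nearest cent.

COGS = $13,272.50

After Beginning: 224 on hand, pool $3,136.00 (≈ $14.0000 each)
After Purchase 1: 490 on hand, pool $6,341.30 (≈ $12.9414 each)
Sale 1, sell 209: 209/490 × $6,341.30 → $2,704.75
After Purchase 2: 520 on hand, pool $6,158.00 (≈ $11.8423 each)
After Purchase 3: 652 on hand, pool $7,517.60 (≈ $11.5301 each)
After Purchase 4: 1039 on hand, pool $12,142.25 (≈ $11.6865 each)
After Purchase 5: 1401 on hand, pool $15,780.35 (≈ $11.2636 each)
After Purchase 6: 1704 on hand, pool $16,704.50 (≈ $9.8031 each)
Sale 2, sell 1078: 1078/1704 × $16,704.50 → $10,567.75
Total COGS = $2,704.75 + $10,567.75 = $13,272.50
Ending inventory (cost pool remaining) = $6,136.75
Check: goods available $19,409.25 = COGS $13,272.50 + ending $6,136.75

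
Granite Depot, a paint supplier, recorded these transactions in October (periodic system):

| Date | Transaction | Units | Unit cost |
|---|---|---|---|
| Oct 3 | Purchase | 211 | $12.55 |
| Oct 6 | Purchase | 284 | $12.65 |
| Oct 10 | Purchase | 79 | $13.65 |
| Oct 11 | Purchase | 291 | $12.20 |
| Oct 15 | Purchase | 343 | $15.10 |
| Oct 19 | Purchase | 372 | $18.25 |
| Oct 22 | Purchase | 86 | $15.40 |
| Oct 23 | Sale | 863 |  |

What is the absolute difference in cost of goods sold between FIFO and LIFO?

$3,204.30

FIFO COGS: 211 @ $12.55 + 284 @ $12.65 + 79 @ $13.65 + 289 @ $12.20 = $10,844.80
LIFO COGS: 86 @ $15.40 + 372 @ $18.25 + 343 @ $15.10 + 62 @ $12.20 = $14,049.10
Difference = |$10,844.80 − $14,049.10| = $3,204.30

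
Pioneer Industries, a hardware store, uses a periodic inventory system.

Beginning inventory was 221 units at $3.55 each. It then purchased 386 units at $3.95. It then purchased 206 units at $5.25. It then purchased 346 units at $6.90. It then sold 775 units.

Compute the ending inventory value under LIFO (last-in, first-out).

Sale 1 (775) [LIFO — newest first]: 346 @ $6.90 + 206 @ $5.25 + 223 @ $3.95 = $4,349.75
Ending inventory: 221 @ $3.55 + 163 @ $3.95 = $1,428.40

Ending inventory = $1,428.40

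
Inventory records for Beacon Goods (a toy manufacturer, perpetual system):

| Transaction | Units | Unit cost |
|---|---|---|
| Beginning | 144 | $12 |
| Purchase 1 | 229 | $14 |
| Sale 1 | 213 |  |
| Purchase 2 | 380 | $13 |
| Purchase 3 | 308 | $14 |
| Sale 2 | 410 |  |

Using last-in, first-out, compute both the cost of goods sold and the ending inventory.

COGS = $8,620; ending inventory = $5,566

Sale 1 (213) [LIFO — newest first]: 213 @ $14 = $2,982
Sale 2 (410) [LIFO — newest first]: 308 @ $14 + 102 @ $13 = $5,638
Total COGS = $2,982 + $5,638 = $8,620
Ending inventory: 144 @ $12 + 16 @ $14 + 278 @ $13 = $5,566
Check: goods available $14,186 = COGS $8,620 + ending $5,566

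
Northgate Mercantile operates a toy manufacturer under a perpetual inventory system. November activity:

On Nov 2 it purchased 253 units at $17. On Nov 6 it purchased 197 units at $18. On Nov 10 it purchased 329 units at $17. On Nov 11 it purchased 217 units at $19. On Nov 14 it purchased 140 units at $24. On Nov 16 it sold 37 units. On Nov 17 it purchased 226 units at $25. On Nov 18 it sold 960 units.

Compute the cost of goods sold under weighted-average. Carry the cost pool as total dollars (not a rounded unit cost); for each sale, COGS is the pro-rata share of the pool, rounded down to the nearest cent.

After Nov 2: 253 on hand, pool $4,301.00 (≈ $17.0000 each)
After Nov 6: 450 on hand, pool $7,847.00 (≈ $17.4378 each)
After Nov 10: 779 on hand, pool $13,440.00 (≈ $17.2529 each)
After Nov 11: 996 on hand, pool $17,563.00 (≈ $17.6335 each)
After Nov 14: 1136 on hand, pool $20,923.00 (≈ $18.4181 each)
Nov 16, sell 37: 37/1136 × $20,923.00 → $681.47
After Nov 17: 1325 on hand, pool $25,891.53 (≈ $19.5408 each)
Nov 18, sell 960: 960/1325 × $25,891.53 → $18,759.14
Total COGS = $681.47 + $18,759.14 = $19,440.61
Ending inventory (cost pool remaining) = $7,132.39

COGS = $19,440.61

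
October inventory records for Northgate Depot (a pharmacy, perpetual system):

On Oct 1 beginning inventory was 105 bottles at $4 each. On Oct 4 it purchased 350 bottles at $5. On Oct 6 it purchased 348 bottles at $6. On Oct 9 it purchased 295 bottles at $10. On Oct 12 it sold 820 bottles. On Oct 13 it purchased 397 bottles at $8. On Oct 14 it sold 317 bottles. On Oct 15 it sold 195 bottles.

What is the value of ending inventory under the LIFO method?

Ending inventory = $710

Oct 12, 820 sold [LIFO — newest first]: 295 @ $10 + 348 @ $6 + 177 @ $5 = $5,923
Oct 14, 317 sold [LIFO — newest first]: 317 @ $8 = $2,536
Oct 15, 195 sold [LIFO — newest first]: 80 @ $8 + 115 @ $5 = $1,215
Total COGS = $5,923 + $2,536 + $1,215 = $9,674
Ending inventory: 105 @ $4 + 58 @ $5 = $710
Check: goods available $10,384 = COGS $9,674 + ending $710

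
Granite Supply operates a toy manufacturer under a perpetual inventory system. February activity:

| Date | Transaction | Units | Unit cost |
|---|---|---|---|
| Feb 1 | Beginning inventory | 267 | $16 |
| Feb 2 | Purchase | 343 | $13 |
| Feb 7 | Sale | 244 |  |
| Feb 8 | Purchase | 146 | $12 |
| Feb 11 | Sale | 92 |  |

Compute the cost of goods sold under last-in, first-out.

Feb 7, 244 sold [LIFO — newest first]: 244 @ $13 = $3,172
Feb 11, 92 sold [LIFO — newest first]: 92 @ $12 = $1,104
Total COGS = $3,172 + $1,104 = $4,276
Ending inventory: 267 @ $16 + 99 @ $13 + 54 @ $12 = $6,207
Check: goods available $10,483 = COGS $4,276 + ending $6,207

COGS = $4,276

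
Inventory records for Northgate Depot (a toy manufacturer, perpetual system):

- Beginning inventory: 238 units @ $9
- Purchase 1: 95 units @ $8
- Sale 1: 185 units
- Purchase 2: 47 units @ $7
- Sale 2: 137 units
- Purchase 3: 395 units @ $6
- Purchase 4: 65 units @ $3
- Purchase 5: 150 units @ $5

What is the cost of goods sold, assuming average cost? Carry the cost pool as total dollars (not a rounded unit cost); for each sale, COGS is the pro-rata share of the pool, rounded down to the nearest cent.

After Beginning: 238 on hand, pool $2,142.00 (≈ $9.0000 each)
After Purchase 1: 333 on hand, pool $2,902.00 (≈ $8.7147 each)
Sale 1, sell 185: 185/333 × $2,902.00 → $1,612.22
After Purchase 2: 195 on hand, pool $1,618.78 (≈ $8.3014 each)
Sale 2, sell 137: 137/195 × $1,618.78 → $1,137.29
After Purchase 3: 453 on hand, pool $2,851.49 (≈ $6.2947 each)
After Purchase 4: 518 on hand, pool $3,046.49 (≈ $5.8813 each)
After Purchase 5: 668 on hand, pool $3,796.49 (≈ $5.6834 each)
Total COGS = $1,612.22 + $1,137.29 = $2,749.51
Ending inventory (cost pool remaining) = $3,796.49

COGS = $2,749.51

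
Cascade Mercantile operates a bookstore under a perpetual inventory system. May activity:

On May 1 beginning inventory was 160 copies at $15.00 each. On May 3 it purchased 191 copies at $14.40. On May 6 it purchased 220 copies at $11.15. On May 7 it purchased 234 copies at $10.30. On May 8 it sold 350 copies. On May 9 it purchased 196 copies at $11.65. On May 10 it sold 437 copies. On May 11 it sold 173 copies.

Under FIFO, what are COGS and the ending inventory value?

May 8, 350 sold [FIFO — oldest first]: 160 @ $15.00 + 190 @ $14.40 = $5,136.00
May 10, 437 sold [FIFO — oldest first]: 1 @ $14.40 + 220 @ $11.15 + 216 @ $10.30 = $4,692.20
May 11, 173 sold [FIFO — oldest first]: 18 @ $10.30 + 155 @ $11.65 = $1,991.15
Total COGS = $5,136.00 + $4,692.20 + $1,991.15 = $11,819.35
Ending inventory: 41 @ $11.65 = $477.65
Check: goods available $12,297.00 = COGS $11,819.35 + ending $477.65

COGS = $11,819.35; ending inventory = $477.65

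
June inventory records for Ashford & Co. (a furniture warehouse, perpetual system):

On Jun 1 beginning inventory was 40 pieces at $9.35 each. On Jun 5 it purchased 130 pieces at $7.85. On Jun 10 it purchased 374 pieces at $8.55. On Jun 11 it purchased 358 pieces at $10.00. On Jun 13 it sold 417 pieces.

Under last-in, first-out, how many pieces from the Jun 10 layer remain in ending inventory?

Jun 13, 417 sold [LIFO — newest first]: 358 @ $10.00 + 59 @ $8.55 = $4,084.45
Ending inventory: 40 @ $9.35 + 130 @ $7.85 + 315 @ $8.55 = $4,087.75

315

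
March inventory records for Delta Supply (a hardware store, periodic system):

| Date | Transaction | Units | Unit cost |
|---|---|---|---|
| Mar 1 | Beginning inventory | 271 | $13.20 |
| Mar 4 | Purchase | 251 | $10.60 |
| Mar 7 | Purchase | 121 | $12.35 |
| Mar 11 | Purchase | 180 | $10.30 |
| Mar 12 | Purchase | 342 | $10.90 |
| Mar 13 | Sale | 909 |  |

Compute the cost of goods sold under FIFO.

COGS = $10,523.55

Mar 13, 909 sold [FIFO — oldest first]: 271 @ $13.20 + 251 @ $10.60 + 121 @ $12.35 + 180 @ $10.30 + 86 @ $10.90 = $10,523.55
Ending inventory: 256 @ $10.90 = $2,790.40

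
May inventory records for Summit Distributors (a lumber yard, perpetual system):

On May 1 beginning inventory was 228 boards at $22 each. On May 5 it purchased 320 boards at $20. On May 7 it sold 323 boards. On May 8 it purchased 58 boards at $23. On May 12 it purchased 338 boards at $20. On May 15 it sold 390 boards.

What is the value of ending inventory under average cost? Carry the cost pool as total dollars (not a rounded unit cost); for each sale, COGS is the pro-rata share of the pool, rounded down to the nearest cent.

After May 1: 228 on hand, pool $5,016.00 (≈ $22.0000 each)
After May 5: 548 on hand, pool $11,416.00 (≈ $20.8321 each)
May 7, sell 323: 323/548 × $11,416.00 → $6,728.77
After May 8: 283 on hand, pool $6,021.23 (≈ $21.2764 each)
After May 12: 621 on hand, pool $12,781.23 (≈ $20.5817 each)
May 15, sell 390: 390/621 × $12,781.23 → $8,026.85
Total COGS = $6,728.77 + $8,026.85 = $14,755.62
Ending inventory (cost pool remaining) = $4,754.38

Ending inventory = $4,754.38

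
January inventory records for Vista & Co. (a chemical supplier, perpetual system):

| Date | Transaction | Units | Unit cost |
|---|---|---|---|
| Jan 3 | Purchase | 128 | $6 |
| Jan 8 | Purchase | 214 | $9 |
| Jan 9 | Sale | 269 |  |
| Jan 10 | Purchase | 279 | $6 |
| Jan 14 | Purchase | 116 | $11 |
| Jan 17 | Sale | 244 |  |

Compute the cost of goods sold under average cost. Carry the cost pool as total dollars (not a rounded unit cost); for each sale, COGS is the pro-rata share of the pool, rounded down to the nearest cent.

COGS = $3,956.80

After Jan 3: 128 on hand, pool $768.00 (≈ $6.0000 each)
After Jan 8: 342 on hand, pool $2,694.00 (≈ $7.8772 each)
Jan 9, sell 269: 269/342 × $2,694.00 → $2,118.96
After Jan 10: 352 on hand, pool $2,249.04 (≈ $6.3893 each)
After Jan 14: 468 on hand, pool $3,525.04 (≈ $7.5321 each)
Jan 17, sell 244: 244/468 × $3,525.04 → $1,837.84
Total COGS = $2,118.96 + $1,837.84 = $3,956.80
Ending inventory (cost pool remaining) = $1,687.20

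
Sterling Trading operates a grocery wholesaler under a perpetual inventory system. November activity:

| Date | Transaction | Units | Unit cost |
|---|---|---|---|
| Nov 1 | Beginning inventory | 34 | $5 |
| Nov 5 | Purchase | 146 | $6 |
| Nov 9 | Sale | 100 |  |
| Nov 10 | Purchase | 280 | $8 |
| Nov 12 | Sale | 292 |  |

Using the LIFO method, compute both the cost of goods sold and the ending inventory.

Nov 9, 100 sold [LIFO — newest first]: 100 @ $6 = $600
Nov 12, 292 sold [LIFO — newest first]: 280 @ $8 + 12 @ $6 = $2,312
Total COGS = $600 + $2,312 = $2,912
Ending inventory: 34 @ $5 + 34 @ $6 = $374
Check: goods available $3,286 = COGS $2,912 + ending $374

COGS = $2,912; ending inventory = $374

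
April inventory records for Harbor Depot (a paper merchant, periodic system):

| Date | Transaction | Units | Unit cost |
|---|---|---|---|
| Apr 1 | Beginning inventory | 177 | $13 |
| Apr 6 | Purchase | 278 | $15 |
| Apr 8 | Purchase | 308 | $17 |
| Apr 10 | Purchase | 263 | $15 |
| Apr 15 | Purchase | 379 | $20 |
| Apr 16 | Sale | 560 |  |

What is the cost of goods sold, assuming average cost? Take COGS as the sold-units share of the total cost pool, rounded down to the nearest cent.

Apr 16, sell 560: 560/1405 × $23,232.00 → $9,259.72
Ending inventory (cost pool remaining) = $13,972.28

COGS = $9,259.72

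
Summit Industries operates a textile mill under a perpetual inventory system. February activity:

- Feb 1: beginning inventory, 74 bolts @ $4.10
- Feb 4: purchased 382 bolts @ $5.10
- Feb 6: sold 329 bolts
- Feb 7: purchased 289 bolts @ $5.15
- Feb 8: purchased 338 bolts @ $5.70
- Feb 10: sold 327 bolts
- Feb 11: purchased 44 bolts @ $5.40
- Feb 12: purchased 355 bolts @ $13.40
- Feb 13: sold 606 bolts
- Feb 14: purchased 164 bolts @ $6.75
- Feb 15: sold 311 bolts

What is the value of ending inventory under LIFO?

Feb 6, 329 sold [LIFO — newest first]: 329 @ $5.10 = $1,677.90
Feb 10, 327 sold [LIFO — newest first]: 327 @ $5.70 = $1,863.90
Feb 13, 606 sold [LIFO — newest first]: 355 @ $13.40 + 44 @ $5.40 + 11 @ $5.70 + 196 @ $5.15 = $6,066.70
Feb 15, 311 sold [LIFO — newest first]: 164 @ $6.75 + 93 @ $5.15 + 53 @ $5.10 + 1 @ $4.10 = $1,860.35
Total COGS = $1,677.90 + $1,863.90 + $6,066.70 + $1,860.35 = $11,468.85
Ending inventory: 73 @ $4.10 = $299.30
Check: goods available $11,768.15 = COGS $11,468.85 + ending $299.30

Ending inventory = $299.30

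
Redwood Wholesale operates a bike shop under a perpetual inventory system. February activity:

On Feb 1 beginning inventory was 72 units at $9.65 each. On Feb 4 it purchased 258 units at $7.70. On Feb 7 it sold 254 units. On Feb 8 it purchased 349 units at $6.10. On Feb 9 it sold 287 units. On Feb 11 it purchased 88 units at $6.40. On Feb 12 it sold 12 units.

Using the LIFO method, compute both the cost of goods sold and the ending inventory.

Feb 7, 254 sold [LIFO — newest first]: 254 @ $7.70 = $1,955.80
Feb 9, 287 sold [LIFO — newest first]: 287 @ $6.10 = $1,750.70
Feb 12, 12 sold [LIFO — newest first]: 12 @ $6.40 = $76.80
Total COGS = $1,955.80 + $1,750.70 + $76.80 = $3,783.30
Ending inventory: 72 @ $9.65 + 4 @ $7.70 + 62 @ $6.10 + 76 @ $6.40 = $1,590.20
Check: goods available $5,373.50 = COGS $3,783.30 + ending $1,590.20

COGS = $3,783.30; ending inventory = $1,590.20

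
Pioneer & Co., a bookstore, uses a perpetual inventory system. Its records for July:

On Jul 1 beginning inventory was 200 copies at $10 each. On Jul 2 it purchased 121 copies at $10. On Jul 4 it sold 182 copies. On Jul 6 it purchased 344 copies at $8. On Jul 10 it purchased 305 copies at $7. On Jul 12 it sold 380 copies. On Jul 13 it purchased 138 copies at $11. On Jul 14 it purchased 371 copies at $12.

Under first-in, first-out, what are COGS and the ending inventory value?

COGS = $5,138; ending inventory = $8,929

Jul 4, 182 sold [FIFO — oldest first]: 182 @ $10 = $1,820
Jul 12, 380 sold [FIFO — oldest first]: 18 @ $10 + 121 @ $10 + 241 @ $8 = $3,318
Total COGS = $1,820 + $3,318 = $5,138
Ending inventory: 103 @ $8 + 305 @ $7 + 138 @ $11 + 371 @ $12 = $8,929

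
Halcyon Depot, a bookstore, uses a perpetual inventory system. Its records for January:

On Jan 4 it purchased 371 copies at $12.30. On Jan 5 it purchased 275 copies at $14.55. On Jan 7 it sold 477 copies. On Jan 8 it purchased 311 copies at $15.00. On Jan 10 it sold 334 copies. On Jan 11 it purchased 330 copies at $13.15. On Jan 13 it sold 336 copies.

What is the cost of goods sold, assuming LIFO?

Jan 7, 477 sold [LIFO — newest first]: 275 @ $14.55 + 202 @ $12.30 = $6,485.85
Jan 10, 334 sold [LIFO — newest first]: 311 @ $15.00 + 23 @ $12.30 = $4,947.90
Jan 13, 336 sold [LIFO — newest first]: 330 @ $13.15 + 6 @ $12.30 = $4,413.30
Total COGS = $6,485.85 + $4,947.90 + $4,413.30 = $15,847.05
Ending inventory: 140 @ $12.30 = $1,722.00

COGS = $15,847.05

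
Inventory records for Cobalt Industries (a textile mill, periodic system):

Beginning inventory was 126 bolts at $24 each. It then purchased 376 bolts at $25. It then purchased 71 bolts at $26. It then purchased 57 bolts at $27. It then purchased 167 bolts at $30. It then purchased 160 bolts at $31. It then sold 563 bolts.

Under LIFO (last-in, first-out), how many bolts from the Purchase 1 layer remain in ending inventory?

268

Sale 1 (563) [LIFO — newest first]: 160 @ $31 + 167 @ $30 + 57 @ $27 + 71 @ $26 + 108 @ $25 = $16,055
Ending inventory: 126 @ $24 + 268 @ $25 = $9,724
Check: goods available $25,779 = COGS $16,055 + ending $9,724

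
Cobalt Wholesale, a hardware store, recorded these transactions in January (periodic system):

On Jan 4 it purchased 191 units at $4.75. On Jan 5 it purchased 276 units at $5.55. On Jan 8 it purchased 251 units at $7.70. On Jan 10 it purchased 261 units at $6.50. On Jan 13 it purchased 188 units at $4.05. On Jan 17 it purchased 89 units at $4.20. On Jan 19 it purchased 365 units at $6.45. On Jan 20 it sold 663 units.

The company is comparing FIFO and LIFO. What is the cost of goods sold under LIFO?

COGS = $3,625.95

FIFO COGS: 191 @ $4.75 + 276 @ $5.55 + 196 @ $7.70 = $3,948.25
LIFO COGS: 365 @ $6.45 + 89 @ $4.20 + 188 @ $4.05 + 21 @ $6.50 = $3,625.95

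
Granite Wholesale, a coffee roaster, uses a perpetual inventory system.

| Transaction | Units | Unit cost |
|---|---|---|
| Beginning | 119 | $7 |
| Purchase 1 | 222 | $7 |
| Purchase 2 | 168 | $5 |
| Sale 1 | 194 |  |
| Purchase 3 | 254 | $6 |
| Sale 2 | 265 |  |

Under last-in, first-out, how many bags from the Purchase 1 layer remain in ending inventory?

185

Sale 1 (194) [LIFO — newest first]: 168 @ $5 + 26 @ $7 = $1,022
Sale 2 (265) [LIFO — newest first]: 254 @ $6 + 11 @ $7 = $1,601
Total COGS = $1,022 + $1,601 = $2,623
Ending inventory: 119 @ $7 + 185 @ $7 = $2,128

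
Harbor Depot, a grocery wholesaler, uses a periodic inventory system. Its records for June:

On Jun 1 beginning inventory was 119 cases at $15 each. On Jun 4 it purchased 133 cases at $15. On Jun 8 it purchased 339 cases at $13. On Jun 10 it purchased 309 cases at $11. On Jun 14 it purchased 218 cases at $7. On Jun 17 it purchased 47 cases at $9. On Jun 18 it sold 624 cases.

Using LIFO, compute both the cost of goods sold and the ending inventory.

Jun 18, 624 sold [LIFO — newest first]: 47 @ $9 + 218 @ $7 + 309 @ $11 + 50 @ $13 = $5,998
Ending inventory: 119 @ $15 + 133 @ $15 + 289 @ $13 = $7,537

COGS = $5,998; ending inventory = $7,537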